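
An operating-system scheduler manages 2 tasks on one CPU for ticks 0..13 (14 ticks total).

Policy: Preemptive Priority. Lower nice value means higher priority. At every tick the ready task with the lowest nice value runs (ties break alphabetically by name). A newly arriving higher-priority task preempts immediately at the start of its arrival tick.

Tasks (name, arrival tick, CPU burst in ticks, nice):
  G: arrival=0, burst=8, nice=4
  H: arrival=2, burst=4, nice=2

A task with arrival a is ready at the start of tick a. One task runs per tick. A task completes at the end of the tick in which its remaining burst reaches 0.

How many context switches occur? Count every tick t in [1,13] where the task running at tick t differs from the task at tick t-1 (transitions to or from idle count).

context switches = 3

t=0: ready={G} → run G
t=1: ready={G} → run G
t=2: ready={G,H} → run H
t=3: ready={G,H} → run H
t=4: ready={G,H} → run H
t=5: ready={G,H} → run H
t=6: ready={G} → run G
t=7: ready={G} → run G
t=8: ready={G} → run G
t=9: ready={G} → run G
t=10: ready={G} → run G
t=11: ready={G} → run G
t=12: (idle)
t=13: (idle)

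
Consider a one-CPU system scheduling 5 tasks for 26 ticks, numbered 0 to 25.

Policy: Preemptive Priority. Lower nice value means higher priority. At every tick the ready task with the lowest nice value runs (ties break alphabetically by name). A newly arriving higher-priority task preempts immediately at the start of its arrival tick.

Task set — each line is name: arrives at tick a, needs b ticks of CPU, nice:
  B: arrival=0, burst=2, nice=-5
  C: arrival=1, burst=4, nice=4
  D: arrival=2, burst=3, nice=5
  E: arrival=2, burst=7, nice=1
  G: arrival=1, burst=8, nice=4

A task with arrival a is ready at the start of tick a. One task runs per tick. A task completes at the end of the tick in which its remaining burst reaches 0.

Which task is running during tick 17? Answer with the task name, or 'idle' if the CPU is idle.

t=0: ready={B} → run B
t=1: ready={B,C,G} → run B
t=2: ready={C,D,E,G} → run E
t=3: ready={C,D,E,G} → run E
t=4: ready={C,D,E,G} → run E
t=5: ready={C,D,E,G} → run E
t=6: ready={C,D,E,G} → run E
t=7: ready={C,D,E,G} → run E
t=8: ready={C,D,E,G} → run E
t=9: ready={C,D,G} → run C
t=10: ready={C,D,G} → run C
t=11: ready={C,D,G} → run C
t=12: ready={C,D,G} → run C
t=13: ready={D,G} → run G
t=14: ready={D,G} → run G
t=15: ready={D,G} → run G
t=16: ready={D,G} → run G
t=17: ready={D,G} → run G
t=18: ready={D,G} → run G
t=19: ready={D,G} → run G
t=20: ready={D,G} → run G
t=21: ready={D} → run D
t=22: ready={D} → run D
t=23: ready={D} → run D
t=24: (idle)
t=25: (idle)

running at tick 17 = G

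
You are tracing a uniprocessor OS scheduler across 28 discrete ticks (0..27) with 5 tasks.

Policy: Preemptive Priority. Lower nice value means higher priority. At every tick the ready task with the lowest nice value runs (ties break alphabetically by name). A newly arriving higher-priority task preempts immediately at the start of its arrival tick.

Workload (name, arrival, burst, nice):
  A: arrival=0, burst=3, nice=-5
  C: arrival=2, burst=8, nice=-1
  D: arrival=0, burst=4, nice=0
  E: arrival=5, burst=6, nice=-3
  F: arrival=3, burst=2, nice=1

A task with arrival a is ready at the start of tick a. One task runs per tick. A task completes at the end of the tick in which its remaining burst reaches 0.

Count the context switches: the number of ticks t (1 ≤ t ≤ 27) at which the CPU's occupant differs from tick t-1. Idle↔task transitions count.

context switches = 6

t=0: ready={A,D} → run A
t=1: ready={A,D} → run A
t=2: ready={A,C,D} → run A
t=3: ready={C,D,F} → run C
t=4: ready={C,D,F} → run C
t=5: ready={C,D,E,F} → run E
t=6: ready={C,D,E,F} → run E
t=7: ready={C,D,E,F} → run E
t=8: ready={C,D,E,F} → run E
t=9: ready={C,D,E,F} → run E
t=10: ready={C,D,E,F} → run E
t=11: ready={C,D,F} → run C
t=12: ready={C,D,F} → run C
t=13: ready={C,D,F} → run C
t=14: ready={C,D,F} → run C
t=15: ready={C,D,F} → run C
t=16: ready={C,D,F} → run C
t=17: ready={D,F} → run D
t=18: ready={D,F} → run D
t=19: ready={D,F} → run D
t=20: ready={D,F} → run D
t=21: ready={F} → run F
t=22: ready={F} → run F
t=23: (idle)
t=24: (idle)
t=25: (idle)
t=26: (idle)
t=27: (idle)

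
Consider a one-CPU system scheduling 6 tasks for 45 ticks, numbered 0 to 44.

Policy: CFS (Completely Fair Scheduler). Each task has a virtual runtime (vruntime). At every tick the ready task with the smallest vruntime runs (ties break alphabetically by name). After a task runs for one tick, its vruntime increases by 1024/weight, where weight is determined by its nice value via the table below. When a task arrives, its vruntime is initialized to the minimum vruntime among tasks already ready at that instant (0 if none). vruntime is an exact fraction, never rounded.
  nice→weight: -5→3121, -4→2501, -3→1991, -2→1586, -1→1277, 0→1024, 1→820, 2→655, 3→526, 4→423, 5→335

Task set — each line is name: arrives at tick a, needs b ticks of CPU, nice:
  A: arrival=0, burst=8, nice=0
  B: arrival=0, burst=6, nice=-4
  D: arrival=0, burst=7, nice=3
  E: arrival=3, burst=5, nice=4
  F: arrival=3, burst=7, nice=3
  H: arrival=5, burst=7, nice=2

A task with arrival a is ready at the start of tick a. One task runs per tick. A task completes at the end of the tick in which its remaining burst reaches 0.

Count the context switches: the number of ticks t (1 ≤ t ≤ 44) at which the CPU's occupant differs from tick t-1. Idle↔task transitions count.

t=0: vr[A=0 B=0 D=0] → run A
t=1: vr[A=1 B=0 D=0] → run B
t=2: vr[A=1 B=1024/2501 D=0] → run D
t=3: vr[A=1 B=1024/2501 D=512/263 E=1024/2501 F=1024/2501] → run B
t=4: vr[A=1 B=2048/2501 D=512/263 E=1024/2501 F=1024/2501] → run E
t=5: vr[A=1 B=2048/2501 D=512/263 E=2994176/1057923 F=1024/2501 H=1024/2501] → run F
t=6: vr[A=1 B=2048/2501 D=512/263 E=2994176/1057923 F=1549824/657763 H=1024/2501] → run H
t=7: vr[A=1 B=2048/2501 D=512/263 E=2994176/1057923 F=1549824/657763 H=3231744/1638155] → run B
t=8: vr[A=1 B=3072/2501 D=512/263 E=2994176/1057923 F=1549824/657763 H=3231744/1638155] → run A
t=9: vr[A=2 B=3072/2501 D=512/263 E=2994176/1057923 F=1549824/657763 H=3231744/1638155] → run B
t=10: vr[A=2 B=4096/2501 D=512/263 E=2994176/1057923 F=1549824/657763 H=3231744/1638155] → run B
t=11: vr[A=2 B=5120/2501 D=512/263 E=2994176/1057923 F=1549824/657763 H=3231744/1638155] → run D
t=12: vr[A=2 B=5120/2501 D=1024/263 E=2994176/1057923 F=1549824/657763 H=3231744/1638155] → run H
t=13: vr[A=2 B=5120/2501 D=1024/263 E=2994176/1057923 F=1549824/657763 H=5792768/1638155] → run A
t=14: vr[A=3 B=5120/2501 D=1024/263 E=2994176/1057923 F=1549824/657763 H=5792768/1638155] → run B
t=15: vr[A=3 D=1024/263 E=2994176/1057923 F=1549824/657763 H=5792768/1638155] → run F
t=16: vr[A=3 D=1024/263 E=2994176/1057923 F=2830336/657763 H=5792768/1638155] → run E
t=17: vr[A=3 D=1024/263 E=5555200/1057923 F=2830336/657763 H=5792768/1638155] → run A
t=18: vr[A=4 D=1024/263 E=5555200/1057923 F=2830336/657763 H=5792768/1638155] → run H
t=19: vr[A=4 D=1024/263 E=5555200/1057923 F=2830336/657763 H=8353792/1638155] → run D
t=20: vr[A=4 D=1536/263 E=5555200/1057923 F=2830336/657763 H=8353792/1638155] → run A
t=21: vr[A=5 D=1536/263 E=5555200/1057923 F=2830336/657763 H=8353792/1638155] → run F
t=22: vr[A=5 D=1536/263 E=5555200/1057923 F=4110848/657763 H=8353792/1638155] → run A
t=23: vr[A=6 D=1536/263 E=5555200/1057923 F=4110848/657763 H=8353792/1638155] → run H
t=24: vr[A=6 D=1536/263 E=5555200/1057923 F=4110848/657763 H=10914816/1638155] → run E
t=25: vr[A=6 D=1536/263 E=2705408/352641 F=4110848/657763 H=10914816/1638155] → run D
t=26: vr[A=6 D=2048/263 E=2705408/352641 F=4110848/657763 H=10914816/1638155] → run A
t=27: vr[A=7 D=2048/263 E=2705408/352641 F=4110848/657763 H=10914816/1638155] → run F
t=28: vr[A=7 D=2048/263 E=2705408/352641 F=5391360/657763 H=10914816/1638155] → run H
t=29: vr[A=7 D=2048/263 E=2705408/352641 F=5391360/657763 H=2695168/327631] → run A
t=30: vr[D=2048/263 E=2705408/352641 F=5391360/657763 H=2695168/327631] → run E
t=31: vr[D=2048/263 E=10677248/1057923 F=5391360/657763 H=2695168/327631] → run D
t=32: vr[D=2560/263 E=10677248/1057923 F=5391360/657763 H=2695168/327631] → run F
t=33: vr[D=2560/263 E=10677248/1057923 F=6671872/657763 H=2695168/327631] → run H
t=34: vr[D=2560/263 E=10677248/1057923 F=6671872/657763 H=16036864/1638155] → run D
t=35: vr[D=3072/263 E=10677248/1057923 F=6671872/657763 H=16036864/1638155] → run H
t=36: vr[D=3072/263 E=10677248/1057923 F=6671872/657763] → run E
t=37: vr[D=3072/263 F=6671872/657763] → run F
t=38: vr[D=3072/263 F=7952384/657763] → run D
t=39: vr[F=7952384/657763] → run F
t=40: (idle)
t=41: (idle)
t=42: (idle)
t=43: (idle)
t=44: (idle)

context switches = 39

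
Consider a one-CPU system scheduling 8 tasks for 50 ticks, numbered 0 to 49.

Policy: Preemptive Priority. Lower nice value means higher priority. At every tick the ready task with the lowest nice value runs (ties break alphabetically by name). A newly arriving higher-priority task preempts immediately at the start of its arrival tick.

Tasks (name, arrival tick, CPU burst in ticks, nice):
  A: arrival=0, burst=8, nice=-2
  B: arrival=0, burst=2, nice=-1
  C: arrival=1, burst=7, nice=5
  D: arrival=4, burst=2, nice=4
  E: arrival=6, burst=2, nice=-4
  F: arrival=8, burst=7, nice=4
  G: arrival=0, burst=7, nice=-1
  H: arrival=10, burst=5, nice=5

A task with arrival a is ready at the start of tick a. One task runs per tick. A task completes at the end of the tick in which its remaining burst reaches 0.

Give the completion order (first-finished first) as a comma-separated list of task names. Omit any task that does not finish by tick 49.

completion order = E, A, B, G, D, F, C, H

t=0: ready={A,B,G} → run A
t=1: ready={A,B,C,G} → run A
t=2: ready={A,B,C,G} → run A
t=3: ready={A,B,C,G} → run A
t=4: ready={A,B,C,D,G} → run A
t=5: ready={A,B,C,D,G} → run A
t=6: ready={A,B,C,D,E,G} → run E
t=7: ready={A,B,C,D,E,G} → run E
t=8: ready={A,B,C,D,F,G} → run A
t=9: ready={A,B,C,D,F,G} → run A
t=10: ready={B,C,D,F,G,H} → run B
t=11: ready={B,C,D,F,G,H} → run B
t=12: ready={C,D,F,G,H} → run G
t=13: ready={C,D,F,G,H} → run G
t=14: ready={C,D,F,G,H} → run G
t=15: ready={C,D,F,G,H} → run G
t=16: ready={C,D,F,G,H} → run G
t=17: ready={C,D,F,G,H} → run G
t=18: ready={C,D,F,G,H} → run G
t=19: ready={C,D,F,H} → run D
t=20: ready={C,D,F,H} → run D
t=21: ready={C,F,H} → run F
t=22: ready={C,F,H} → run F
t=23: ready={C,F,H} → run F
t=24: ready={C,F,H} → run F
t=25: ready={C,F,H} → run F
t=26: ready={C,F,H} → run F
t=27: ready={C,F,H} → run F
t=28: ready={C,H} → run C
t=29: ready={C,H} → run C
t=30: ready={C,H} → run C
t=31: ready={C,H} → run C
t=32: ready={C,H} → run C
t=33: ready={C,H} → run C
t=34: ready={C,H} → run C
t=35: ready={H} → run H
t=36: ready={H} → run H
t=37: ready={H} → run H
t=38: ready={H} → run H
t=39: ready={H} → run H
t=40: (idle)
t=41: (idle)
t=42: (idle)
t=43: (idle)
t=44: (idle)
t=45: (idle)
t=46: (idle)
t=47: (idle)
t=48: (idle)
t=49: (idle)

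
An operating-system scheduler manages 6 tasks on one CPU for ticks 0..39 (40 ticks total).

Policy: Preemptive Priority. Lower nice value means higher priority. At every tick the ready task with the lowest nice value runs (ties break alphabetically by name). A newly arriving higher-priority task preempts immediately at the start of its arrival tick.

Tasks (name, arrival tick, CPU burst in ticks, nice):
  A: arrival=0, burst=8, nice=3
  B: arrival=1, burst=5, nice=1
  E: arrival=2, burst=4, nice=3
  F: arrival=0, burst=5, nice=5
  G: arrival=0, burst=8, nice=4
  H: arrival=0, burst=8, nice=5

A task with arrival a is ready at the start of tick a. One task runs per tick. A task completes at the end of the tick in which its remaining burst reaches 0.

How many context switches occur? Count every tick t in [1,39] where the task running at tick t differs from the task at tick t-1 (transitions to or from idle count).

t=0: ready={A,F,G,H} → run A
t=1: ready={A,B,F,G,H} → run B
t=2: ready={A,B,E,F,G,H} → run B
t=3: ready={A,B,E,F,G,H} → run B
t=4: ready={A,B,E,F,G,H} → run B
t=5: ready={A,B,E,F,G,H} → run B
t=6: ready={A,E,F,G,H} → run A
t=7: ready={A,E,F,G,H} → run A
t=8: ready={A,E,F,G,H} → run A
t=9: ready={A,E,F,G,H} → run A
t=10: ready={A,E,F,G,H} → run A
t=11: ready={A,E,F,G,H} → run A
t=12: ready={A,E,F,G,H} → run A
t=13: ready={E,F,G,H} → run E
t=14: ready={E,F,G,H} → run E
t=15: ready={E,F,G,H} → run E
t=16: ready={E,F,G,H} → run E
t=17: ready={F,G,H} → run G
t=18: ready={F,G,H} → run G
t=19: ready={F,G,H} → run G
t=20: ready={F,G,H} → run G
t=21: ready={F,G,H} → run G
t=22: ready={F,G,H} → run G
t=23: ready={F,G,H} → run G
t=24: ready={F,G,H} → run G
t=25: ready={F,H} → run F
t=26: ready={F,H} → run F
t=27: ready={F,H} → run F
t=28: ready={F,H} → run F
t=29: ready={F,H} → run F
t=30: ready={H} → run H
t=31: ready={H} → run H
t=32: ready={H} → run H
t=33: ready={H} → run H
t=34: ready={H} → run H
t=35: ready={H} → run H
t=36: ready={H} → run H
t=37: ready={H} → run H
t=38: (idle)
t=39: (idle)

context switches = 7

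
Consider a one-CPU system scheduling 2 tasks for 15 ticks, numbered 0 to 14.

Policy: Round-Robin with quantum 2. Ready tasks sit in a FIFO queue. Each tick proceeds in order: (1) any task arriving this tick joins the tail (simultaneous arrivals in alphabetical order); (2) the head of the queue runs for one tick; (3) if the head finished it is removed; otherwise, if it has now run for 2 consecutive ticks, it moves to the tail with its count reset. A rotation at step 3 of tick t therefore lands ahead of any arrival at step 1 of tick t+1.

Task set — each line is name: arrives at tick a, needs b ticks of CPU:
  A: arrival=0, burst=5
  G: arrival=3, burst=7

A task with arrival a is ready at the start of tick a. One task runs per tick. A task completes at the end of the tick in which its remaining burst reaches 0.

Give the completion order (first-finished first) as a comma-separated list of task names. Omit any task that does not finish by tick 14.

completion order = A, G

t=0: queue=[A] q_used=0 → run A
t=1: queue=[A] q_used=1 → run A
t=2: queue=[A] q_used=0 → run A
t=3: queue=[A,G] q_used=1 → run A
t=4: queue=[G,A] q_used=0 → run G
t=5: queue=[G,A] q_used=1 → run G
t=6: queue=[A,G] q_used=0 → run A
t=7: queue=[G] q_used=0 → run G
t=8: queue=[G] q_used=1 → run G
t=9: queue=[G] q_used=0 → run G
t=10: queue=[G] q_used=1 → run G
t=11: queue=[G] q_used=0 → run G
t=12: (idle)
t=13: (idle)
t=14: (idle)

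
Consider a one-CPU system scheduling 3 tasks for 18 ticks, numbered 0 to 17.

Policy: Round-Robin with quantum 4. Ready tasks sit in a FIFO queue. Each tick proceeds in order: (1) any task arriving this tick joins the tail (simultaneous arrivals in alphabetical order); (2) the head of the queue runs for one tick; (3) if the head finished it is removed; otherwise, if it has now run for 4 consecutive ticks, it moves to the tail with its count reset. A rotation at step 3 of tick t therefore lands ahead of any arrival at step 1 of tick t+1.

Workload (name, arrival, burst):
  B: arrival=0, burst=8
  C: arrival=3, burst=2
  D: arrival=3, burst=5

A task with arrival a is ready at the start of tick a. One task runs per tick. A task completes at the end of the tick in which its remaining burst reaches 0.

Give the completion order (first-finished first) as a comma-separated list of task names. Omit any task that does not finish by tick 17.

completion order = C, B, D

t=0: queue=[B] q_used=0 → run B
t=1: queue=[B] q_used=1 → run B
t=2: queue=[B] q_used=2 → run B
t=3: queue=[B,C,D] q_used=3 → run B
t=4: queue=[C,D,B] q_used=0 → run C
t=5: queue=[C,D,B] q_used=1 → run C
t=6: queue=[D,B] q_used=0 → run D
t=7: queue=[D,B] q_used=1 → run D
t=8: queue=[D,B] q_used=2 → run D
t=9: queue=[D,B] q_used=3 → run D
t=10: queue=[B,D] q_used=0 → run B
t=11: queue=[B,D] q_used=1 → run B
t=12: queue=[B,D] q_used=2 → run B
t=13: queue=[B,D] q_used=3 → run B
t=14: queue=[D] q_used=0 → run D
t=15: (idle)
t=16: (idle)
t=17: (idle)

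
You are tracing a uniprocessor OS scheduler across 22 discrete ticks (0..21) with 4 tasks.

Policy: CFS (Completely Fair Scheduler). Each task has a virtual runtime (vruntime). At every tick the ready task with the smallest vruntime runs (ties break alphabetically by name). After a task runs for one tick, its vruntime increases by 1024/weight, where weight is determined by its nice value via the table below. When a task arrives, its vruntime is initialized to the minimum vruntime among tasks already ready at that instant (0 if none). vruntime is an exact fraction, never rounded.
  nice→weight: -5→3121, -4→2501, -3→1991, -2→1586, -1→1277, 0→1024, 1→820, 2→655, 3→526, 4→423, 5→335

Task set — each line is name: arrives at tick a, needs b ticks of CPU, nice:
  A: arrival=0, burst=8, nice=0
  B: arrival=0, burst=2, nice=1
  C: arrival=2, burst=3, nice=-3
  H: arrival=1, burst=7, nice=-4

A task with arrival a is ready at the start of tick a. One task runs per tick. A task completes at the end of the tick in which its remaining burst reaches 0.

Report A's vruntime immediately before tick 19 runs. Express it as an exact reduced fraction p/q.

vruntime(A, start of tick 19) = 7/1

t=0: vr[A=0 B=0] → run A
t=1: vr[A=1 B=0 H=0] → run B
t=2: vr[A=1 B=256/205 C=0 H=0] → run C
t=3: vr[A=1 B=256/205 C=1024/1991 H=0] → run H
t=4: vr[A=1 B=256/205 C=1024/1991 H=1024/2501] → run H
t=5: vr[A=1 B=256/205 C=1024/1991 H=2048/2501] → run C
t=6: vr[A=1 B=256/205 C=2048/1991 H=2048/2501] → run H
t=7: vr[A=1 B=256/205 C=2048/1991 H=3072/2501] → run A
t=8: vr[A=2 B=256/205 C=2048/1991 H=3072/2501] → run C
t=9: vr[A=2 B=256/205 H=3072/2501] → run H
t=10: vr[A=2 B=256/205 H=4096/2501] → run B
t=11: vr[A=2 H=4096/2501] → run H
t=12: vr[A=2 H=5120/2501] → run A
t=13: vr[A=3 H=5120/2501] → run H
t=14: vr[A=3 H=6144/2501] → run H
t=15: vr[A=3] → run A
t=16: vr[A=4] → run A
t=17: vr[A=5] → run A
t=18: vr[A=6] → run A
t=19: vr[A=7] → run A
t=20: (idle)
t=21: (idle)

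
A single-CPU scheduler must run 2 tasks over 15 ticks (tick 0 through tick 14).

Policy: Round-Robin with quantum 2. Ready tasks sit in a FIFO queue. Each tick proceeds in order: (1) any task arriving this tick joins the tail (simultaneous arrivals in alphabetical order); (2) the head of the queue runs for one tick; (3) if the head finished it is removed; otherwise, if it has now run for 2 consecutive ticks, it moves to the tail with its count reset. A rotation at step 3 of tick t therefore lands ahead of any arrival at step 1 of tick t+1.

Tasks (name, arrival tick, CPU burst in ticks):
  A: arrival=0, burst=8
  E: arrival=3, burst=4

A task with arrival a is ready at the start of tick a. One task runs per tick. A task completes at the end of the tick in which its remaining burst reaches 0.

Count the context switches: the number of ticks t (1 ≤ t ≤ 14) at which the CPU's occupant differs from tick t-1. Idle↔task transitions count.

t=0: queue=[A] q_used=0 → run A
t=1: queue=[A] q_used=1 → run A
t=2: queue=[A] q_used=0 → run A
t=3: queue=[A,E] q_used=1 → run A
t=4: queue=[E,A] q_used=0 → run E
t=5: queue=[E,A] q_used=1 → run E
t=6: queue=[A,E] q_used=0 → run A
t=7: queue=[A,E] q_used=1 → run A
t=8: queue=[E,A] q_used=0 → run E
t=9: queue=[E,A] q_used=1 → run E
t=10: queue=[A] q_used=0 → run A
t=11: queue=[A] q_used=1 → run A
t=12: (idle)
t=13: (idle)
t=14: (idle)

context switches = 5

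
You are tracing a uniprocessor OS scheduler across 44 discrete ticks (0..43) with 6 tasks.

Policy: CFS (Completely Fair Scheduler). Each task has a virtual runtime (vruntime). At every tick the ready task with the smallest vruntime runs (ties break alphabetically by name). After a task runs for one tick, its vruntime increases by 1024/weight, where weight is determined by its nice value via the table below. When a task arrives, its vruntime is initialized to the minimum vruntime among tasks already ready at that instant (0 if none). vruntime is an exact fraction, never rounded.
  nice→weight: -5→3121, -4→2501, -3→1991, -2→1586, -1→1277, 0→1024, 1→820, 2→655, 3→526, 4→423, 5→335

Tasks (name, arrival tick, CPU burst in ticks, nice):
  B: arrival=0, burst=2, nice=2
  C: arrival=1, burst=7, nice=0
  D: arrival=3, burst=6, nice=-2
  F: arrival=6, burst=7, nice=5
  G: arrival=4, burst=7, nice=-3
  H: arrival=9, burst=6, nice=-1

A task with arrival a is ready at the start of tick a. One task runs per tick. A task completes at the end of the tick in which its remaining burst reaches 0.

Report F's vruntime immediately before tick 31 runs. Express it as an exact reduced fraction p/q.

t=0: vr[B=0] → run B
t=1: vr[B=1024/655 C=1024/655] → run B
t=2: vr[C=1024/655] → run C
t=3: vr[C=1679/655 D=1679/655] → run C
t=4: vr[C=2334/655 D=1679/655 G=1679/655] → run D
t=5: vr[C=2334/655 D=1666807/519415 G=1679/655] → run G
t=6: vr[C=2334/655 D=1666807/519415 F=4013609/1304105 G=4013609/1304105] → run F
t=7: vr[C=2334/655 D=1666807/519415 F=535992507/87375035 G=4013609/1304105] → run G
t=8: vr[C=2334/655 D=1666807/519415 F=535992507/87375035 G=4684329/1304105] → run D
t=9: vr[C=2334/655 D=2002167/519415 F=535992507/87375035 G=4684329/1304105 H=2334/655] → run C
t=10: vr[C=2989/655 D=2002167/519415 F=535992507/87375035 G=4684329/1304105 H=2334/655] → run H
t=11: vr[C=2989/655 D=2002167/519415 F=535992507/87375035 G=4684329/1304105 H=3651238/836435] → run G
t=12: vr[C=2989/655 D=2002167/519415 F=535992507/87375035 G=5355049/1304105 H=3651238/836435] → run D
t=13: vr[C=2989/655 D=2337527/519415 F=535992507/87375035 G=5355049/1304105 H=3651238/836435] → run G
t=14: vr[C=2989/655 D=2337527/519415 F=535992507/87375035 G=6025769/1304105 H=3651238/836435] → run H
t=15: vr[C=2989/655 D=2337527/519415 F=535992507/87375035 G=6025769/1304105 H=4321958/836435] → run D
t=16: vr[C=2989/655 D=2672887/519415 F=535992507/87375035 G=6025769/1304105 H=4321958/836435] → run C
t=17: vr[C=3644/655 D=2672887/519415 F=535992507/87375035 G=6025769/1304105 H=4321958/836435] → run G
t=18: vr[C=3644/655 D=2672887/519415 F=535992507/87375035 G=6696489/1304105 H=4321958/836435] → run G
t=19: vr[C=3644/655 D=2672887/519415 F=535992507/87375035 G=7367209/1304105 H=4321958/836435] → run D
t=20: vr[C=3644/655 D=3008247/519415 F=535992507/87375035 G=7367209/1304105 H=4321958/836435] → run H
t=21: vr[C=3644/655 D=3008247/519415 F=535992507/87375035 G=7367209/1304105 H=4992678/836435] → run C
t=22: vr[C=4299/655 D=3008247/519415 F=535992507/87375035 G=7367209/1304105 H=4992678/836435] → run G
t=23: vr[C=4299/655 D=3008247/519415 F=535992507/87375035 H=4992678/836435] → run D
t=24: vr[C=4299/655 F=535992507/87375035 H=4992678/836435] → run H
t=25: vr[C=4299/655 F=535992507/87375035 H=5663398/836435] → run F
t=26: vr[C=4299/655 F=803073211/87375035 H=5663398/836435] → run C
t=27: vr[C=4954/655 F=803073211/87375035 H=5663398/836435] → run H
t=28: vr[C=4954/655 F=803073211/87375035 H=6334118/836435] → run C
t=29: vr[F=803073211/87375035 H=6334118/836435] → run H
t=30: vr[F=803073211/87375035] → run F
t=31: vr[F=214030783/17475007] → run F
t=32: vr[F=1337234619/87375035] → run F
t=33: vr[F=1604315323/87375035] → run F
t=34: vr[F=1871396027/87375035] → run F
t=35: (idle)
t=36: (idle)
t=37: (idle)
t=38: (idle)
t=39: (idle)
t=40: (idle)
t=41: (idle)
t=42: (idle)
t=43: (idle)

vruntime(F, start of tick 31) = 214030783/17475007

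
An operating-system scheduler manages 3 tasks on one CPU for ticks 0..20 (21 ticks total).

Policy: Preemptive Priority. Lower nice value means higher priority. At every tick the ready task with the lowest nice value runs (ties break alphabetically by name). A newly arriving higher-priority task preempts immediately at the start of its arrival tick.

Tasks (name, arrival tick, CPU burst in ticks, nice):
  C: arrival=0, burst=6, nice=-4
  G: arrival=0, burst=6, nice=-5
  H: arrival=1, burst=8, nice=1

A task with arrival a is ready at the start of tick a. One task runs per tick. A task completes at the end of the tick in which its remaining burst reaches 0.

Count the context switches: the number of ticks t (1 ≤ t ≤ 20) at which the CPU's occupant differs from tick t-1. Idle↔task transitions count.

t=0: ready={C,G} → run G
t=1: ready={C,G,H} → run G
t=2: ready={C,G,H} → run G
t=3: ready={C,G,H} → run G
t=4: ready={C,G,H} → run G
t=5: ready={C,G,H} → run G
t=6: ready={C,H} → run C
t=7: ready={C,H} → run C
t=8: ready={C,H} → run C
t=9: ready={C,H} → run C
t=10: ready={C,H} → run C
t=11: ready={C,H} → run C
t=12: ready={H} → run H
t=13: ready={H} → run H
t=14: ready={H} → run H
t=15: ready={H} → run H
t=16: ready={H} → run H
t=17: ready={H} → run H
t=18: ready={H} → run H
t=19: ready={H} → run H
t=20: (idle)

context switches = 3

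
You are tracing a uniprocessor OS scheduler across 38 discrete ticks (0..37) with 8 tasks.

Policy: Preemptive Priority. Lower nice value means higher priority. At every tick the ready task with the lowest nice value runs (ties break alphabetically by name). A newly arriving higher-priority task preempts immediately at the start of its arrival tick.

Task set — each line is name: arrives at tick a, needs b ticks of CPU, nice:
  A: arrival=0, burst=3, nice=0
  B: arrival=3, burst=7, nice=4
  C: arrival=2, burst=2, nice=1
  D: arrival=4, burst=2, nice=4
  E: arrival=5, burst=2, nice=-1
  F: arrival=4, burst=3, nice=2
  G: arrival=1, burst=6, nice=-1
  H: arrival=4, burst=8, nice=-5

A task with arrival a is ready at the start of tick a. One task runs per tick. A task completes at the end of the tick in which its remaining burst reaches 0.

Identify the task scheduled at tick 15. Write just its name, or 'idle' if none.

running at tick 15 = G

t=0: ready={A} → run A
t=1: ready={A,G} → run G
t=2: ready={A,C,G} → run G
t=3: ready={A,B,C,G} → run G
t=4: ready={A,B,C,D,F,G,H} → run H
t=5: ready={A,B,C,D,E,F,G,H} → run H
t=6: ready={A,B,C,D,E,F,G,H} → run H
t=7: ready={A,B,C,D,E,F,G,H} → run H
t=8: ready={A,B,C,D,E,F,G,H} → run H
t=9: ready={A,B,C,D,E,F,G,H} → run H
t=10: ready={A,B,C,D,E,F,G,H} → run H
t=11: ready={A,B,C,D,E,F,G,H} → run H
t=12: ready={A,B,C,D,E,F,G} → run E
t=13: ready={A,B,C,D,E,F,G} → run E
t=14: ready={A,B,C,D,F,G} → run G
t=15: ready={A,B,C,D,F,G} → run G
t=16: ready={A,B,C,D,F,G} → run G
t=17: ready={A,B,C,D,F} → run A
t=18: ready={A,B,C,D,F} → run A
t=19: ready={B,C,D,F} → run C
t=20: ready={B,C,D,F} → run C
t=21: ready={B,D,F} → run F
t=22: ready={B,D,F} → run F
t=23: ready={B,D,F} → run F
t=24: ready={B,D} → run B
t=25: ready={B,D} → run B
t=26: ready={B,D} → run B
t=27: ready={B,D} → run B
t=28: ready={B,D} → run B
t=29: ready={B,D} → run B
t=30: ready={B,D} → run B
t=31: ready={D} → run D
t=32: ready={D} → run D
t=33: (idle)
t=34: (idle)
t=35: (idle)
t=36: (idle)
t=37: (idle)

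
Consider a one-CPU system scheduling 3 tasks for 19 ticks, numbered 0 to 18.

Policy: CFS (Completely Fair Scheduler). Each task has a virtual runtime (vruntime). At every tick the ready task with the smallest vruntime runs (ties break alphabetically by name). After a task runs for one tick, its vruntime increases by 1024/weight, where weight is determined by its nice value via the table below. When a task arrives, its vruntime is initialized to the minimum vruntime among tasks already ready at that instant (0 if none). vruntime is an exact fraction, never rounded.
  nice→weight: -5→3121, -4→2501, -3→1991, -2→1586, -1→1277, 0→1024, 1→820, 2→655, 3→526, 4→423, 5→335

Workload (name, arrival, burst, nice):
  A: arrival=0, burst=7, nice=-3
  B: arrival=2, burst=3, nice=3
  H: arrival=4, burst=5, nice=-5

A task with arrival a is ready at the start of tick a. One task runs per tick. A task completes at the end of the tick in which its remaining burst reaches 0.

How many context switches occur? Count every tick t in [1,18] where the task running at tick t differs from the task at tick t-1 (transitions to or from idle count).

t=0: vr[A=0] → run A
t=1: vr[A=1024/1991] → run A
t=2: vr[A=2048/1991 B=2048/1991] → run A
t=3: vr[A=3072/1991 B=2048/1991] → run B
t=4: vr[A=3072/1991 B=1558016/523633 H=3072/1991] → run A
t=5: vr[A=4096/1991 B=1558016/523633 H=3072/1991] → run H
t=6: vr[A=4096/1991 B=1558016/523633 H=11626496/6213911] → run H
t=7: vr[A=4096/1991 B=1558016/523633 H=13665280/6213911] → run A
t=8: vr[A=5120/1991 B=1558016/523633 H=13665280/6213911] → run H
t=9: vr[A=5120/1991 B=1558016/523633 H=15704064/6213911] → run H
t=10: vr[A=5120/1991 B=1558016/523633 H=17742848/6213911] → run A
t=11: vr[A=6144/1991 B=1558016/523633 H=17742848/6213911] → run H
t=12: vr[A=6144/1991 B=1558016/523633] → run B
t=13: vr[A=6144/1991 B=2577408/523633] → run A
t=14: vr[B=2577408/523633] → run B
t=15: (idle)
t=16: (idle)
t=17: (idle)
t=18: (idle)

context switches = 11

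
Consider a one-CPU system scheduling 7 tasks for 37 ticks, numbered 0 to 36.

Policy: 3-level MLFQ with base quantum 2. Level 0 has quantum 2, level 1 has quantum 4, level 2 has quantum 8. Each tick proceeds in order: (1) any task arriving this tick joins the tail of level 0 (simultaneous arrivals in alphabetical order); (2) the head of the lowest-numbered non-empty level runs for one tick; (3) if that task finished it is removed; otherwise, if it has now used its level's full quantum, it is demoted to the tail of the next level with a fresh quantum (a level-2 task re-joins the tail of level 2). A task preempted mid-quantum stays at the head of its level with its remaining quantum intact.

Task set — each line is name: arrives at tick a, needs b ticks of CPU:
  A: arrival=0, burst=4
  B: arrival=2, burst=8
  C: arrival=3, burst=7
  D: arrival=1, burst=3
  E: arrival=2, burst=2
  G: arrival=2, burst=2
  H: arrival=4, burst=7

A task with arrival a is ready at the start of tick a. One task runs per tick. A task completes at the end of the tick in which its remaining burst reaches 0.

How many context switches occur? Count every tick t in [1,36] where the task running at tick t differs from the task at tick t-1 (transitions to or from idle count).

context switches = 15

t=0: L0/L1/L2 = A/-/- → run A
t=1: L0/L1/L2 = AD/-/- → run A
t=2: L0/L1/L2 = DBEG/A/- → run D
t=3: L0/L1/L2 = DBEGC/A/- → run D
t=4: L0/L1/L2 = BEGCH/AD/- → run B
t=5: L0/L1/L2 = BEGCH/AD/- → run B
t=6: L0/L1/L2 = EGCH/ADB/- → run E
t=7: L0/L1/L2 = EGCH/ADB/- → run E
t=8: L0/L1/L2 = GCH/ADB/- → run G
t=9: L0/L1/L2 = GCH/ADB/- → run G
t=10: L0/L1/L2 = CH/ADB/- → run C
t=11: L0/L1/L2 = CH/ADB/- → run C
t=12: L0/L1/L2 = H/ADBC/- → run H
t=13: L0/L1/L2 = H/ADBC/- → run H
t=14: L0/L1/L2 = -/ADBCH/- → run A
t=15: L0/L1/L2 = -/ADBCH/- → run A
t=16: L0/L1/L2 = -/DBCH/- → run D
t=17: L0/L1/L2 = -/BCH/- → run B
t=18: L0/L1/L2 = -/BCH/- → run B
t=19: L0/L1/L2 = -/BCH/- → run B
t=20: L0/L1/L2 = -/BCH/- → run B
t=21: L0/L1/L2 = -/CH/B → run C
t=22: L0/L1/L2 = -/CH/B → run C
t=23: L0/L1/L2 = -/CH/B → run C
t=24: L0/L1/L2 = -/CH/B → run C
t=25: L0/L1/L2 = -/H/BC → run H
t=26: L0/L1/L2 = -/H/BC → run H
t=27: L0/L1/L2 = -/H/BC → run H
t=28: L0/L1/L2 = -/H/BC → run H
t=29: L0/L1/L2 = -/-/BCH → run B
t=30: L0/L1/L2 = -/-/BCH → run B
t=31: L0/L1/L2 = -/-/CH → run C
t=32: L0/L1/L2 = -/-/H → run H
t=33: (idle)
t=34: (idle)
t=35: (idle)
t=36: (idle)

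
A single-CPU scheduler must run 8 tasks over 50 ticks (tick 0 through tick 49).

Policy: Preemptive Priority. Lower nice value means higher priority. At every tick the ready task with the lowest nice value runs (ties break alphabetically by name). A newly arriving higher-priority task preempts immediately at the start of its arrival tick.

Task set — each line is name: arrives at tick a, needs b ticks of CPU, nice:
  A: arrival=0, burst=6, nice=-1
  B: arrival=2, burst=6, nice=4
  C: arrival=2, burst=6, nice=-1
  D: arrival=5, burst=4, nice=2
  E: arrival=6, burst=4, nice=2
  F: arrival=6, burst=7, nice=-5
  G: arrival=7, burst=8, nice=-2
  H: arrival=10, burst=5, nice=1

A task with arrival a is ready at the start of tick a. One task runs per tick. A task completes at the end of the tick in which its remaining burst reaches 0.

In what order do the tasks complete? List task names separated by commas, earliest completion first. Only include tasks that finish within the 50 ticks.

completion order = A, F, G, C, H, D, E, B

t=0: ready={A} → run A
t=1: ready={A} → run A
t=2: ready={A,B,C} → run A
t=3: ready={A,B,C} → run A
t=4: ready={A,B,C} → run A
t=5: ready={A,B,C,D} → run A
t=6: ready={B,C,D,E,F} → run F
t=7: ready={B,C,D,E,F,G} → run F
t=8: ready={B,C,D,E,F,G} → run F
t=9: ready={B,C,D,E,F,G} → run F
t=10: ready={B,C,D,E,F,G,H} → run F
t=11: ready={B,C,D,E,F,G,H} → run F
t=12: ready={B,C,D,E,F,G,H} → run F
t=13: ready={B,C,D,E,G,H} → run G
t=14: ready={B,C,D,E,G,H} → run G
t=15: ready={B,C,D,E,G,H} → run G
t=16: ready={B,C,D,E,G,H} → run G
t=17: ready={B,C,D,E,G,H} → run G
t=18: ready={B,C,D,E,G,H} → run G
t=19: ready={B,C,D,E,G,H} → run G
t=20: ready={B,C,D,E,G,H} → run G
t=21: ready={B,C,D,E,H} → run C
t=22: ready={B,C,D,E,H} → run C
t=23: ready={B,C,D,E,H} → run C
t=24: ready={B,C,D,E,H} → run C
t=25: ready={B,C,D,E,H} → run C
t=26: ready={B,C,D,E,H} → run C
t=27: ready={B,D,E,H} → run H
t=28: ready={B,D,E,H} → run H
t=29: ready={B,D,E,H} → run H
t=30: ready={B,D,E,H} → run H
t=31: ready={B,D,E,H} → run H
t=32: ready={B,D,E} → run D
t=33: ready={B,D,E} → run D
t=34: ready={B,D,E} → run D
t=35: ready={B,D,E} → run D
t=36: ready={B,E} → run E
t=37: ready={B,E} → run E
t=38: ready={B,E} → run E
t=39: ready={B,E} → run E
t=40: ready={B} → run B
t=41: ready={B} → run B
t=42: ready={B} → run B
t=43: ready={B} → run B
t=44: ready={B} → run B
t=45: ready={B} → run B
t=46: (idle)
t=47: (idle)
t=48: (idle)
t=49: (idle)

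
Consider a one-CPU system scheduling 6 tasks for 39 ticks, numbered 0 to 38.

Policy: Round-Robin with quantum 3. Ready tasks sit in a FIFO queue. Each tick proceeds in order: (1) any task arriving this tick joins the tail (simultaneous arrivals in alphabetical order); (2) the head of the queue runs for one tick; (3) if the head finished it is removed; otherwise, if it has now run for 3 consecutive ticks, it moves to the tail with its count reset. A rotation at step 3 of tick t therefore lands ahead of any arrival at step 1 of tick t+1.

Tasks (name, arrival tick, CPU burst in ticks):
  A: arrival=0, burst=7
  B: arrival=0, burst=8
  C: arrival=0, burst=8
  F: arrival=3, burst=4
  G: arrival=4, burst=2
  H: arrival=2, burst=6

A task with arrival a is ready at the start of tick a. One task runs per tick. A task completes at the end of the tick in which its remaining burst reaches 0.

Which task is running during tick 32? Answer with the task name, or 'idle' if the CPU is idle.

running at tick 32 = B

t=0: queue=[A,B,C] q_used=0 → run A
t=1: queue=[A,B,C] q_used=1 → run A
t=2: queue=[A,B,C,H] q_used=2 → run A
t=3: queue=[B,C,H,A,F] q_used=0 → run B
t=4: queue=[B,C,H,A,F,G] q_used=1 → run B
t=5: queue=[B,C,H,A,F,G] q_used=2 → run B
t=6: queue=[C,H,A,F,G,B] q_used=0 → run C
t=7: queue=[C,H,A,F,G,B] q_used=1 → run C
t=8: queue=[C,H,A,F,G,B] q_used=2 → run C
t=9: queue=[H,A,F,G,B,C] q_used=0 → run H
t=10: queue=[H,A,F,G,B,C] q_used=1 → run H
t=11: queue=[H,A,F,G,B,C] q_used=2 → run H
t=12: queue=[A,F,G,B,C,H] q_used=0 → run A
t=13: queue=[A,F,G,B,C,H] q_used=1 → run A
t=14: queue=[A,F,G,B,C,H] q_used=2 → run A
t=15: queue=[F,G,B,C,H,A] q_used=0 → run F
t=16: queue=[F,G,B,C,H,A] q_used=1 → run F
t=17: queue=[F,G,B,C,H,A] q_used=2 → run F
t=18: queue=[G,B,C,H,A,F] q_used=0 → run G
t=19: queue=[G,B,C,H,A,F] q_used=1 → run G
t=20: queue=[B,C,H,A,F] q_used=0 → run B
t=21: queue=[B,C,H,A,F] q_used=1 → run B
t=22: queue=[B,C,H,A,F] q_used=2 → run B
t=23: queue=[C,H,A,F,B] q_used=0 → run C
t=24: queue=[C,H,A,F,B] q_used=1 → run C
t=25: queue=[C,H,A,F,B] q_used=2 → run C
t=26: queue=[H,A,F,B,C] q_used=0 → run H
t=27: queue=[H,A,F,B,C] q_used=1 → run H
t=28: queue=[H,A,F,B,C] q_used=2 → run H
t=29: queue=[A,F,B,C] q_used=0 → run A
t=30: queue=[F,B,C] q_used=0 → run F
t=31: queue=[B,C] q_used=0 → run B
t=32: queue=[B,C] q_used=1 → run B
t=33: queue=[C] q_used=0 → run C
t=34: queue=[C] q_used=1 → run C
t=35: (idle)
t=36: (idle)
t=37: (idle)
t=38: (idle)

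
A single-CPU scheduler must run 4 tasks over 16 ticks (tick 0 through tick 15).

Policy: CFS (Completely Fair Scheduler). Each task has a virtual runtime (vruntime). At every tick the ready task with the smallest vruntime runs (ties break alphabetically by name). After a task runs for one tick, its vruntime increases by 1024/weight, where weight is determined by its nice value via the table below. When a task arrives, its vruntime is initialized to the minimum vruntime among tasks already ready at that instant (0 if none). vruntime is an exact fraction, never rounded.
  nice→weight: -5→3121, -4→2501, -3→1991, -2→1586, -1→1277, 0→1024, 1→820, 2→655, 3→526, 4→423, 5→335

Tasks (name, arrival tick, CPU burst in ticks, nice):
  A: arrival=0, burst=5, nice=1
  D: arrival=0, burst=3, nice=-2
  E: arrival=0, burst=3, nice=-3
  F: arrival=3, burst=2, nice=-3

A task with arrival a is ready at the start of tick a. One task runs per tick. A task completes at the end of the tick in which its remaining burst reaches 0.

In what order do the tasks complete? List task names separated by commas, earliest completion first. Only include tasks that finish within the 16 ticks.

completion order = E, F, D, A

t=0: vr[A=0 D=0 E=0] → run A
t=1: vr[A=256/205 D=0 E=0] → run D
t=2: vr[A=256/205 D=512/793 E=0] → run E
t=3: vr[A=256/205 D=512/793 E=1024/1991 F=1024/1991] → run E
t=4: vr[A=256/205 D=512/793 E=2048/1991 F=1024/1991] → run F
t=5: vr[A=256/205 D=512/793 E=2048/1991 F=2048/1991] → run D
t=6: vr[A=256/205 D=1024/793 E=2048/1991 F=2048/1991] → run E
t=7: vr[A=256/205 D=1024/793 F=2048/1991] → run F
t=8: vr[A=256/205 D=1024/793] → run A
t=9: vr[A=512/205 D=1024/793] → run D
t=10: vr[A=512/205] → run A
t=11: vr[A=768/205] → run A
t=12: vr[A=1024/205] → run A
t=13: (idle)
t=14: (idle)
t=15: (idle)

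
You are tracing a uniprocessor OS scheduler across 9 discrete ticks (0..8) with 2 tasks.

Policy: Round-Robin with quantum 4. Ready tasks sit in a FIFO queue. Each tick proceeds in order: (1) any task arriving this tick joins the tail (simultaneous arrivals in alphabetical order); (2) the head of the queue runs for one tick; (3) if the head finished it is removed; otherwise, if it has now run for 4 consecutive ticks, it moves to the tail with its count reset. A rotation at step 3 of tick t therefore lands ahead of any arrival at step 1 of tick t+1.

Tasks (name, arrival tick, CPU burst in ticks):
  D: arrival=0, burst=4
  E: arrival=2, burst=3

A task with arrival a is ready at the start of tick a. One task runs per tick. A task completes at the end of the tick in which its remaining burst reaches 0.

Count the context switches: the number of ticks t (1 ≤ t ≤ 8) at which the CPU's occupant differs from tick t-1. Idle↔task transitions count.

t=0: queue=[D] q_used=0 → run D
t=1: queue=[D] q_used=1 → run D
t=2: queue=[D,E] q_used=2 → run D
t=3: queue=[D,E] q_used=3 → run D
t=4: queue=[E] q_used=0 → run E
t=5: queue=[E] q_used=1 → run E
t=6: queue=[E] q_used=2 → run E
t=7: (idle)
t=8: (idle)

context switches = 2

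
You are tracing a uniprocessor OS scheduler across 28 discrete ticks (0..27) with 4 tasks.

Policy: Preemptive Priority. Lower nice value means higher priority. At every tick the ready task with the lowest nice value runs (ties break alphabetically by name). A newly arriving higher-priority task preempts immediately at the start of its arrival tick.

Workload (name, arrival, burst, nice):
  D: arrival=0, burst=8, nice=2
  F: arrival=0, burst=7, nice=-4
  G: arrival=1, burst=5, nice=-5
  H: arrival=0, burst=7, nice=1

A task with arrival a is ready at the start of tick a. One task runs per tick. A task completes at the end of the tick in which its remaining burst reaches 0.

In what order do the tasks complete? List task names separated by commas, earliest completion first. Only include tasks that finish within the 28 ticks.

completion order = G, F, H, D

t=0: ready={D,F,H} → run F
t=1: ready={D,F,G,H} → run G
t=2: ready={D,F,G,H} → run G
t=3: ready={D,F,G,H} → run G
t=4: ready={D,F,G,H} → run G
t=5: ready={D,F,G,H} → run G
t=6: ready={D,F,H} → run F
t=7: ready={D,F,H} → run F
t=8: ready={D,F,H} → run F
t=9: ready={D,F,H} → run F
t=10: ready={D,F,H} → run F
t=11: ready={D,F,H} → run F
t=12: ready={D,H} → run H
t=13: ready={D,H} → run H
t=14: ready={D,H} → run H
t=15: ready={D,H} → run H
t=16: ready={D,H} → run H
t=17: ready={D,H} → run H
t=18: ready={D,H} → run H
t=19: ready={D} → run D
t=20: ready={D} → run D
t=21: ready={D} → run D
t=22: ready={D} → run D
t=23: ready={D} → run D
t=24: ready={D} → run D
t=25: ready={D} → run D
t=26: ready={D} → run D
t=27: (idle)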